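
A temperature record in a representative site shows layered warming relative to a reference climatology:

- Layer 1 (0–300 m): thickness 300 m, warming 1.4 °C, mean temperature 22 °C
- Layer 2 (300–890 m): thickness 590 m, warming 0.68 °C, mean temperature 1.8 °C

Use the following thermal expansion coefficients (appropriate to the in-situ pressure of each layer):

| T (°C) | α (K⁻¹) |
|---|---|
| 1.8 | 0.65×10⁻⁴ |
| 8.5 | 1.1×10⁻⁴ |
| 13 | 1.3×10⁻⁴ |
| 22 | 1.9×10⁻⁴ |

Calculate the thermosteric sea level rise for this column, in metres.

Layer 1 at 22 °C → α = 1.9×10⁻⁴ K⁻¹
Layer 2 at 1.8 °C → α = 0.65×10⁻⁴ K⁻¹
1.9×10⁻⁴ × 300 × 1.4 = 0.07980 m
590 × 0.68 × 0.65×10⁻⁴ = 0.026078 m
Δh = 0.07980 + 0.026078 = 0.105878 m

about 0.106 m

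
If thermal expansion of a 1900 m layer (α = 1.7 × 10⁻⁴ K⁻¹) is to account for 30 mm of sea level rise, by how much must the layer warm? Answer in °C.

ΔT ≈ 0.0929 °C

ΔT = Δh/(αH) = 0.03 / (1.7×10⁻⁴ × 1900) ≈ 0.09288 °C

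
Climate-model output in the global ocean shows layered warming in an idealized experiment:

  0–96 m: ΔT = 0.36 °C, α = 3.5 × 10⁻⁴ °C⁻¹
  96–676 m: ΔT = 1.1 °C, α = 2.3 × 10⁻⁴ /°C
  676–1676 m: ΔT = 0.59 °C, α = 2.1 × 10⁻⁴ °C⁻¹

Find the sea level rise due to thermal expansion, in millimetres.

280 mm

Layer 1: 0.36 × 96 × 3.5×10⁻⁴ = 0.012096 m
1.1 × 2.3×10⁻⁴ × 580 = 0.14674 m
0.59 × 2.1×10⁻⁴ × 1000 = 0.12390 m
Δh = 0.012096 + 0.14674 + 0.12390 = 0.282736 m ≈ 280 mm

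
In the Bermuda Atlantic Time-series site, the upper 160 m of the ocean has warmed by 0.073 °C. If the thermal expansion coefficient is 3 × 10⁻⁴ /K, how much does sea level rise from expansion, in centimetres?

Δh = αΔT·H = 3×10⁻⁴ × 0.073 × 160 = 0.003504 m

about 0.35 cm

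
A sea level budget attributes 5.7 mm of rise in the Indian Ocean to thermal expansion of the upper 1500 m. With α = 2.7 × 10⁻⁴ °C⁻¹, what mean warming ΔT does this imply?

ΔT = Δh/(αH) = 0.0057 / (2.7×10⁻⁴ × 1500) ≈ 0.01407 K

ΔT ≈ 0.014 K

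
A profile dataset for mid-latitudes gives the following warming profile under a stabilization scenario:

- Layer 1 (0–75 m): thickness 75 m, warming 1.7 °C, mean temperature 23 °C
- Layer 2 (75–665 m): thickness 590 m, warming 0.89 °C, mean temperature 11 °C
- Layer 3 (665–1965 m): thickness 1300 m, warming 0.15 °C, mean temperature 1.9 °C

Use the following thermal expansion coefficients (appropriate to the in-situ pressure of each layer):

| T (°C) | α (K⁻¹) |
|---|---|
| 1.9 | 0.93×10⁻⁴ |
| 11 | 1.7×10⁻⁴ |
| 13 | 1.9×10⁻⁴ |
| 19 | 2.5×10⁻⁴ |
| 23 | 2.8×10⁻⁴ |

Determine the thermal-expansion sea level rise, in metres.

Layer 1 at 23 °C → α = 2.8×10⁻⁴ K⁻¹
Layer 2 at 11 °C → α = 1.7×10⁻⁴ K⁻¹
Layer 3 at 1.9 °C → α = 0.93×10⁻⁴ K⁻¹
2.8×10⁻⁴ × 75 × 1.7 = 0.03570 m
75–665 m: 0.89 × 590 × 1.7×10⁻⁴ = 0.089267 m
665–1965 m: 0.15 × 0.93×10⁻⁴ × 1300 = 0.018135 m
Δh = 0.03570 + 0.089267 + 0.018135 = 0.143102 m

about 0.143 m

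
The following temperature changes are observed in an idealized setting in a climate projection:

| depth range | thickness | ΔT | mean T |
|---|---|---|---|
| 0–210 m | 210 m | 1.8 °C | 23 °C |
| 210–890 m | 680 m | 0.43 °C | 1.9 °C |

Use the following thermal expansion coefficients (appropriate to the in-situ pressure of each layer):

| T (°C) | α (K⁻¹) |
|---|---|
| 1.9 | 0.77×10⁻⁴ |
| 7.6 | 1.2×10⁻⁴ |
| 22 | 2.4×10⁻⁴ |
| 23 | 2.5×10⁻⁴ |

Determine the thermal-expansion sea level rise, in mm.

about 117 mm

Layer 1 at 23 °C → α = 2.5×10⁻⁴ K⁻¹
Layer 2 at 1.9 °C → α = 0.77×10⁻⁴ K⁻¹
1.8 × 210 × 2.5×10⁻⁴ = 0.09450 m
Layer 2: 0.77×10⁻⁴ × 0.43 × 680 = 0.0225148 m
Δh = 0.09450 + 0.0225148 = 0.1170148 m ≈ 117 mm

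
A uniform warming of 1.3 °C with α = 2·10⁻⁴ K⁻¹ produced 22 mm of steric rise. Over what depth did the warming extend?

H = Δh/(αΔT) = 0.022 / (2×10⁻⁴ × 1.3) ≈ 84.62 m

84.6 m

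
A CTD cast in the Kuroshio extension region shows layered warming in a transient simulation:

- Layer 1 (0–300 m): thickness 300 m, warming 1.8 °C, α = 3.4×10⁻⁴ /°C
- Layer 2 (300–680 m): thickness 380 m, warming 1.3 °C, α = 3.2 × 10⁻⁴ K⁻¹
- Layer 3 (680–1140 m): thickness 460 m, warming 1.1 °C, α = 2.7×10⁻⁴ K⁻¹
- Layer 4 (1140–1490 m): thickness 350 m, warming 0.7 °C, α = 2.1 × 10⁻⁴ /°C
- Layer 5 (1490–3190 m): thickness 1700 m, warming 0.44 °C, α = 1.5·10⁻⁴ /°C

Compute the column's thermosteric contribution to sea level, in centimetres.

1.8 × 3.4×10⁻⁴ × 300 = 0.18360 m
Layer 2: 3.2×10⁻⁴ × 380 × 1.3 = 0.15808 m
680–1140 m: 460 × 2.7×10⁻⁴ × 1.1 = 0.13662 m
1140–1490 m: 0.7 × 2.1×10⁻⁴ × 350 = 0.05145 m
1490–3190 m: 0.44 × 1700 × 1.5×10⁻⁴ = 0.11220 m
Δh = 0.18360 + 0.15808 + 0.13662 + 0.05145 + 0.11220 = 0.64195 m ≈ 64.2 cm

64.2 cm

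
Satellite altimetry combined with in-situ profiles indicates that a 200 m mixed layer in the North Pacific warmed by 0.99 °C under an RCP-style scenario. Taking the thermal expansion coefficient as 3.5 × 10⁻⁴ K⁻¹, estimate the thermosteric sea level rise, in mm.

Δh = αΔT·H = 3.5×10⁻⁴ × 0.99 × 200 = 0.06930 m

Δh = 69.3 mm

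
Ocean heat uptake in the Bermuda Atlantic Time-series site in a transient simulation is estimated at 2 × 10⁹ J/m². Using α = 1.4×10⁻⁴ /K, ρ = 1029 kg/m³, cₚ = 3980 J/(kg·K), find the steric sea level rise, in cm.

Δh = 6.84 cm

Δh = αQ/(ρcₚ) = 1.4×10⁻⁴ × 2×10⁹ / (1029 × 3980) ≈ 0.068369 m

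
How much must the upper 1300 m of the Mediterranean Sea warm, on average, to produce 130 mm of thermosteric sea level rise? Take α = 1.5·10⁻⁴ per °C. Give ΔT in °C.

ΔT = Δh/(αH) = 0.13 / (1.5×10⁻⁴ × 1300) ≈ 0.6667 °C

ΔT ≈ 0.667 °C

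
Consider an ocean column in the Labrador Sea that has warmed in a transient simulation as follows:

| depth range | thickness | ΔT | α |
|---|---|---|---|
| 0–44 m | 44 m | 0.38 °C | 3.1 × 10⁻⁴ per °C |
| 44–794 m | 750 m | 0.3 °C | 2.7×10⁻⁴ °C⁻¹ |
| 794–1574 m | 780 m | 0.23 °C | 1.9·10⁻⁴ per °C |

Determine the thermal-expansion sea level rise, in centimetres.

10.0 cm

0–44 m: 0.38 × 3.1×10⁻⁴ × 44 = 0.0051832 m
44–794 m: 2.7×10⁻⁴ × 750 × 0.3 = 0.06075 m
794–1574 m: 0.23 × 780 × 1.9×10⁻⁴ = 0.034086 m
Δh = 0.0051832 + 0.06075 + 0.034086 = 0.1000192 m ≈ 10.0 cm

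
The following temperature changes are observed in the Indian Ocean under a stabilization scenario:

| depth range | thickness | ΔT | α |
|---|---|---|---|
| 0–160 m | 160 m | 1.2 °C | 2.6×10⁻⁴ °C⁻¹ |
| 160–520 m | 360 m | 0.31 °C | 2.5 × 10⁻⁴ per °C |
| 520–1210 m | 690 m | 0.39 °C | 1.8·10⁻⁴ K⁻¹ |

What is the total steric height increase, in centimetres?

1.2 × 2.6×10⁻⁴ × 160 = 0.04992 m
160–520 m: 360 × 0.31 × 2.5×10⁻⁴ = 0.02790 m
Layer 3: 0.39 × 1.8×10⁻⁴ × 690 = 0.048438 m
Δh = 0.04992 + 0.02790 + 0.048438 = 0.126258 m

12.6 cm of thermosteric rise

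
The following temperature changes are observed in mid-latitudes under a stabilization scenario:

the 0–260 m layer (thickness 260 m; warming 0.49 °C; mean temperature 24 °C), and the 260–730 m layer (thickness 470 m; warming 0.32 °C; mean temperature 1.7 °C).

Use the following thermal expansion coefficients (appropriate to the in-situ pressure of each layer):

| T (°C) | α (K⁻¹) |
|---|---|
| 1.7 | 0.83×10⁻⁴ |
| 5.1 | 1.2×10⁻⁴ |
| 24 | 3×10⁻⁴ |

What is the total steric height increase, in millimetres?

Δh ≈ 50.7 mm

Layer 1 at 24 °C → α = 3×10⁻⁴ K⁻¹
Layer 2 at 1.7 °C → α = 0.83×10⁻⁴ K⁻¹
Layer 1: 0.49 × 3×10⁻⁴ × 260 = 0.03822 m
0.32 × 0.83×10⁻⁴ × 470 = 0.0124832 m
Δh = 0.03822 + 0.0124832 = 0.0507032 m ≈ 50.7 mm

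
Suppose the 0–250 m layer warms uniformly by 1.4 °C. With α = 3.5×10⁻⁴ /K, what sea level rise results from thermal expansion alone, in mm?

Δh ≈ 123 mm

Δh = αΔT·H = 3.5×10⁻⁴ × 1.4 × 250 = 0.12250 m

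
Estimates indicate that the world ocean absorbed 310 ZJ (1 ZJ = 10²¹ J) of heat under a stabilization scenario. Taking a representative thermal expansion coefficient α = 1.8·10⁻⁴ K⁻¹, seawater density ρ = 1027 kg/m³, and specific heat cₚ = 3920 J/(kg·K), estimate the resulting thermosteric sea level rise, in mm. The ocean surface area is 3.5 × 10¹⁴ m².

Per unit area: Q = 310×10²¹ / (3.5×10¹⁴) ≈ 8.857×10⁸ J/m²
Δh = αQ/(ρcₚ) = 1.8×10⁻⁴ × 8.857×10⁸ / (1027 × 3920) ≈ 0.039601 m

Δh = 39.6 mm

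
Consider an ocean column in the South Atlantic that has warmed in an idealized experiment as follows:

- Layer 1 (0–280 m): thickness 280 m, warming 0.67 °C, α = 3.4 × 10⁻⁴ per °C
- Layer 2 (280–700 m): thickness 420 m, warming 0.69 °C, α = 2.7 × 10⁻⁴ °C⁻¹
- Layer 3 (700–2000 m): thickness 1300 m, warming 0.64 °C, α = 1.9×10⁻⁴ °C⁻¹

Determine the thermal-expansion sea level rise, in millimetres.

about 300 mm

Layer 1: 3.4×10⁻⁴ × 280 × 0.67 = 0.063784 m
Layer 2: 2.7×10⁻⁴ × 420 × 0.69 = 0.078246 m
1300 × 0.64 × 1.9×10⁻⁴ = 0.15808 m
Δh = 0.063784 + 0.078246 + 0.15808 = 0.30011 m ≈ 300 mm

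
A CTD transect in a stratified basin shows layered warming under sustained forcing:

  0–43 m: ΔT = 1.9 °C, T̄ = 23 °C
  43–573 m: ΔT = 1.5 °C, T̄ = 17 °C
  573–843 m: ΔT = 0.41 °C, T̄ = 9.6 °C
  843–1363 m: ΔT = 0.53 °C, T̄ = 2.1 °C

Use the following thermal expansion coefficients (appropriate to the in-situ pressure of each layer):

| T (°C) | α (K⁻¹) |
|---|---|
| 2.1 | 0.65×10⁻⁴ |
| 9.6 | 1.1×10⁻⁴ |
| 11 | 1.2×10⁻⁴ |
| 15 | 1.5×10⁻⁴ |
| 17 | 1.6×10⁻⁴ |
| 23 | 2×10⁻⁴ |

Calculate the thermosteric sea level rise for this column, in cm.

Δh = 17 cm

Layer 1 at 23 °C → α = 2×10⁻⁴ K⁻¹
Layer 2 at 17 °C → α = 1.6×10⁻⁴ K⁻¹
Layer 3 at 9.6 °C → α = 1.1×10⁻⁴ K⁻¹
Layer 4 at 2.1 °C → α = 0.65×10⁻⁴ K⁻¹
1.9 × 43 × 2×10⁻⁴ = 0.01634 m
1.5 × 1.6×10⁻⁴ × 530 = 0.12720 m
Layer 3: 1.1×10⁻⁴ × 270 × 0.41 = 0.012177 m
843–1363 m: 520 × 0.53 × 0.65×10⁻⁴ = 0.017914 m
Δh = 0.01634 + 0.12720 + 0.012177 + 0.017914 = 0.173631 m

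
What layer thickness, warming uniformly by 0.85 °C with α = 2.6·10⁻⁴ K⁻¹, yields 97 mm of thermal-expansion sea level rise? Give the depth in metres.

H = Δh/(αΔT) = 0.097 / (2.6×10⁻⁴ × 0.85) ≈ 438.9 m

H ≈ 439 m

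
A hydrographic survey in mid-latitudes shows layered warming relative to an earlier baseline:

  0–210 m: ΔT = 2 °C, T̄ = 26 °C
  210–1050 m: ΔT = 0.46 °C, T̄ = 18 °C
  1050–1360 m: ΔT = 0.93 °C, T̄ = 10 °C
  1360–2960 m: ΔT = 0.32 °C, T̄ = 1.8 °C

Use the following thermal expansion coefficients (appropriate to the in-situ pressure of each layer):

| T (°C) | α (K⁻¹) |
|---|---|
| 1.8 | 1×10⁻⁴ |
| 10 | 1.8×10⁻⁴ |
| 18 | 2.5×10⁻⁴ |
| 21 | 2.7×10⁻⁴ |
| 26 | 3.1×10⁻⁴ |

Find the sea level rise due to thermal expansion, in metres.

Δh ≈ 0.330 m

Layer 1 at 26 °C → α = 3.1×10⁻⁴ K⁻¹
Layer 2 at 18 °C → α = 2.5×10⁻⁴ K⁻¹
Layer 3 at 10 °C → α = 1.8×10⁻⁴ K⁻¹
Layer 4 at 1.8 °C → α = 1×10⁻⁴ K⁻¹
3.1×10⁻⁴ × 210 × 2 = 0.13020 m
840 × 2.5×10⁻⁴ × 0.46 = 0.09660 m
1.8×10⁻⁴ × 310 × 0.93 = 0.051894 m
Layer 4: 0.32 × 1600 × 1×10⁻⁴ = 0.05120 m
Δh = 0.13020 + 0.09660 + 0.051894 + 0.05120 = 0.329894 m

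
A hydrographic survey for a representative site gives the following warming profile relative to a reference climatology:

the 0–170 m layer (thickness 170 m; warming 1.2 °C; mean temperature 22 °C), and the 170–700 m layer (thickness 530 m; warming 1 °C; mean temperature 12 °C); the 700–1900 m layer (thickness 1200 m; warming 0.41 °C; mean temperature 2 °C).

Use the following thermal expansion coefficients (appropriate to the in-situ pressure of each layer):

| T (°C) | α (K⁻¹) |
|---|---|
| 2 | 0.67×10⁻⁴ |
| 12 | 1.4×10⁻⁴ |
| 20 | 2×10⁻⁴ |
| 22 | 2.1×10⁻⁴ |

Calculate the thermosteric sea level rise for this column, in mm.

Δh ≈ 150 mm

Layer 1 at 22 °C → α = 2.1×10⁻⁴ K⁻¹
Layer 2 at 12 °C → α = 1.4×10⁻⁴ K⁻¹
Layer 3 at 2 °C → α = 0.67×10⁻⁴ K⁻¹
Layer 1: 170 × 1.2 × 2.1×10⁻⁴ = 0.04284 m
1 × 530 × 1.4×10⁻⁴ = 0.07420 m
1200 × 0.41 × 0.67×10⁻⁴ = 0.032964 m
Δh = 0.04284 + 0.07420 + 0.032964 = 0.150004 m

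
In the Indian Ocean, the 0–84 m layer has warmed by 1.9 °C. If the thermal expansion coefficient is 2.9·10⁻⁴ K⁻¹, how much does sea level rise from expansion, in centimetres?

4.63 cm of thermosteric rise

Δh = αΔT·H = 2.9×10⁻⁴ × 1.9 × 84 = 0.046284 m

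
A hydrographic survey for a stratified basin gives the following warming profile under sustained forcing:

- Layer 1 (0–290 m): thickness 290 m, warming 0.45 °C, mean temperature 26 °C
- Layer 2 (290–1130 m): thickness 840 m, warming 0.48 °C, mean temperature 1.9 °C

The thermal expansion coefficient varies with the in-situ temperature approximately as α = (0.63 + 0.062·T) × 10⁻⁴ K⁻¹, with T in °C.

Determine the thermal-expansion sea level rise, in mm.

59.4 mm of thermosteric rise

Layer 1: α = (0.63 + 0.062×26)×10⁻⁴ = 2.242×10⁻⁴ K⁻¹
Layer 2: α = (0.63 + 0.062×1.9)×10⁻⁴ = 0.7478×10⁻⁴ K⁻¹
Layer 1: 290 × 0.45 × 2.242×10⁻⁴ = 0.0292581 m
Layer 2: 0.48 × 0.7478×10⁻⁴ × 840 = 0.030151296 m
Δh = 0.0292581 + 0.030151296 = 0.059409396 m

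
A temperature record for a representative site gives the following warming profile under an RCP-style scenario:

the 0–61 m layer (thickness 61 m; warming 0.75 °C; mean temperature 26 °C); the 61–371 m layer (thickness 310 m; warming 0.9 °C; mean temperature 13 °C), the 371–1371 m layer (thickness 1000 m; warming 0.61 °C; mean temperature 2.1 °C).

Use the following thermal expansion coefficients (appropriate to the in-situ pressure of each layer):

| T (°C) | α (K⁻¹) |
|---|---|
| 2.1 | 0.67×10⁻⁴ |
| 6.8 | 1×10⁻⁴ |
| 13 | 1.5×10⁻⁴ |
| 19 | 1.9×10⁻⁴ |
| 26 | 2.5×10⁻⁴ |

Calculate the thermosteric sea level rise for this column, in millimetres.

Layer 1 at 26 °C → α = 2.5×10⁻⁴ K⁻¹
Layer 2 at 13 °C → α = 1.5×10⁻⁴ K⁻¹
Layer 3 at 2.1 °C → α = 0.67×10⁻⁴ K⁻¹
0–61 m: 61 × 0.75 × 2.5×10⁻⁴ = 0.0114375 m
1.5×10⁻⁴ × 310 × 0.9 = 0.04185 m
0.67×10⁻⁴ × 0.61 × 1000 = 0.04087 m
Δh = 0.0114375 + 0.04185 + 0.04087 = 0.0941575 m

Δh ≈ 94.2 mm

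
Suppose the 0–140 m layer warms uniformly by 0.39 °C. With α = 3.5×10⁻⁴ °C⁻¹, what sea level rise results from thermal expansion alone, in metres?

Δh = αΔT·H = 3.5×10⁻⁴ × 0.39 × 140 = 0.01911 m

0.0191 m of thermosteric rise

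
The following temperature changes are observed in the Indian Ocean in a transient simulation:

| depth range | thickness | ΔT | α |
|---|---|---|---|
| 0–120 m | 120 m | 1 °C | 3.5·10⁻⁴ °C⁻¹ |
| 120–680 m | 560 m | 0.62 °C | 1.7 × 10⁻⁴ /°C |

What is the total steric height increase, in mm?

100 mm of thermosteric rise

0–120 m: 120 × 3.5×10⁻⁴ × 1 = 0.04200 m
120–680 m: 560 × 1.7×10⁻⁴ × 0.62 = 0.059024 m
Δh = 0.04200 + 0.059024 = 0.101024 m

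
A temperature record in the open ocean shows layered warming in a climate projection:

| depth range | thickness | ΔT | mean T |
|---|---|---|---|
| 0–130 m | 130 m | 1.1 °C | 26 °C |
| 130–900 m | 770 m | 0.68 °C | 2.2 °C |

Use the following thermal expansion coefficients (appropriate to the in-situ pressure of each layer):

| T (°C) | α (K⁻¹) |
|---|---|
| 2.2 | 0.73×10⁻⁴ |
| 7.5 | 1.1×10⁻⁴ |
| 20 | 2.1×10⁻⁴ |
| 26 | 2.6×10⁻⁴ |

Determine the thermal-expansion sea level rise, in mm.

Δh ≈ 75.4 mm

Layer 1 at 26 °C → α = 2.6×10⁻⁴ K⁻¹
Layer 2 at 2.2 °C → α = 0.73×10⁻⁴ K⁻¹
Layer 1: 2.6×10⁻⁴ × 1.1 × 130 = 0.03718 m
770 × 0.68 × 0.73×10⁻⁴ = 0.0382228 m
Δh = 0.03718 + 0.0382228 = 0.0754028 m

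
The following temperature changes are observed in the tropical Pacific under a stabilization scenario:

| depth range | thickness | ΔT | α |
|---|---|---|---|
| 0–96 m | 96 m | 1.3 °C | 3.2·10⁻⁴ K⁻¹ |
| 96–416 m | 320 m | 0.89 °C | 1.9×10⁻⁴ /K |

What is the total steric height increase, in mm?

94.0 mm of thermosteric rise

0–96 m: 1.3 × 3.2×10⁻⁴ × 96 = 0.039936 m
96–416 m: 1.9×10⁻⁴ × 320 × 0.89 = 0.054112 m
Δh = 0.039936 + 0.054112 = 0.094048 m ≈ 94.0 mm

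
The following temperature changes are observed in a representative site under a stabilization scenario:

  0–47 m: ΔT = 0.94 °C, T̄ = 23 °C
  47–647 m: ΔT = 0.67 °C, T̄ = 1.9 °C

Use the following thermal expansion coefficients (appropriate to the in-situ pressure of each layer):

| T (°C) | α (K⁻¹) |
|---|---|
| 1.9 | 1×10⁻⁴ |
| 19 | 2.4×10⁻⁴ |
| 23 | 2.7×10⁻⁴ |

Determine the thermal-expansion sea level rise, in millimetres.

52.1 mm

Layer 1 at 23 °C → α = 2.7×10⁻⁴ K⁻¹
Layer 2 at 1.9 °C → α = 1×10⁻⁴ K⁻¹
47 × 2.7×10⁻⁴ × 0.94 = 0.0119286 m
1×10⁻⁴ × 600 × 0.67 = 0.04020 m
Δh = 0.0119286 + 0.04020 = 0.0521286 m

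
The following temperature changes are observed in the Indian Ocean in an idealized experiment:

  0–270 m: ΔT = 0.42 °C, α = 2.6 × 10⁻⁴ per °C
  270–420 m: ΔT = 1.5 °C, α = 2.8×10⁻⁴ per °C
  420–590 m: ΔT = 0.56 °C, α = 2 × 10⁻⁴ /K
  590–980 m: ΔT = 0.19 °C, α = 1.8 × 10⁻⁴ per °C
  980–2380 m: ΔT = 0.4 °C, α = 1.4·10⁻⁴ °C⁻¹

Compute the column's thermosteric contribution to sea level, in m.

0.203 m of thermosteric rise

Layer 1: 270 × 0.42 × 2.6×10⁻⁴ = 0.029484 m
270–420 m: 150 × 1.5 × 2.8×10⁻⁴ = 0.06300 m
Layer 3: 0.56 × 2×10⁻⁴ × 170 = 0.01904 m
Layer 4: 1.8×10⁻⁴ × 390 × 0.19 = 0.013338 m
Layer 5: 0.4 × 1.4×10⁻⁴ × 1400 = 0.07840 m
Δh = 0.029484 + 0.06300 + 0.01904 + 0.013338 + 0.07840 = 0.203262 m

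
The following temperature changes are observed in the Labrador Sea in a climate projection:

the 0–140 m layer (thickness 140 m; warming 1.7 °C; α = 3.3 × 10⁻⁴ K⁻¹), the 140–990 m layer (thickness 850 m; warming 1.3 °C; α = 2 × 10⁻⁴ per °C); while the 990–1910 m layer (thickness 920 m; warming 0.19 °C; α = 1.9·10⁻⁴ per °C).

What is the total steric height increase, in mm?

140 × 3.3×10⁻⁴ × 1.7 = 0.07854 m
Layer 2: 850 × 2×10⁻⁴ × 1.3 = 0.22100 m
Layer 3: 0.19 × 920 × 1.9×10⁻⁴ = 0.033212 m
Δh = 0.07854 + 0.22100 + 0.033212 = 0.332752 m

about 333 mm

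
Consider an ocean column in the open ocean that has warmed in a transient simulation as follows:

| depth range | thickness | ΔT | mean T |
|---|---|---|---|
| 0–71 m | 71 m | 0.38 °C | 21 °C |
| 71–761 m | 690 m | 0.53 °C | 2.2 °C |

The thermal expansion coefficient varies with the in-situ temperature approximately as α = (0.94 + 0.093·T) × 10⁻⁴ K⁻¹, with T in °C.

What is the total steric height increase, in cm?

5.0 cm

Layer 1: α = (0.94 + 0.093×21)×10⁻⁴ = 2.893×10⁻⁴ K⁻¹
Layer 2: α = (0.94 + 0.093×2.2)×10⁻⁴ = 1.1446×10⁻⁴ K⁻¹
0–71 m: 71 × 0.38 × 2.893×10⁻⁴ = 0.007805314 m
71–761 m: 0.53 × 1.1446×10⁻⁴ × 690 = 0.041858022 m
Δh = 0.007805314 + 0.041858022 = 0.049663336 m ≈ 5.0 cm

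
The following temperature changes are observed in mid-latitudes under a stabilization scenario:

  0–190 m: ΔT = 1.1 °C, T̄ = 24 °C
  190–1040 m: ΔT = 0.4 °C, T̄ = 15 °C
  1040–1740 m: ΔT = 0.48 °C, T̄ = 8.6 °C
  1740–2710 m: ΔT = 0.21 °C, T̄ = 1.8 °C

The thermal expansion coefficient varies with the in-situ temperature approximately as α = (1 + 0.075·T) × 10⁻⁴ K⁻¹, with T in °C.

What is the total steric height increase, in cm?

21 cm of thermosteric rise

Layer 1: α = (1 + 0.075×24)×10⁻⁴ = 2.8×10⁻⁴ K⁻¹
Layer 2: α = (1 + 0.075×15)×10⁻⁴ = 2.125×10⁻⁴ K⁻¹
Layer 3: α = (1 + 0.075×8.6)×10⁻⁴ = 1.645×10⁻⁴ K⁻¹
Layer 4: α = (1 + 0.075×1.8)×10⁻⁴ = 1.135×10⁻⁴ K⁻¹
Layer 1: 190 × 2.8×10⁻⁴ × 1.1 = 0.05852 m
850 × 2.125×10⁻⁴ × 0.4 = 0.07225 m
Layer 3: 700 × 0.48 × 1.645×10⁻⁴ = 0.055272 m
1740–2710 m: 970 × 1.135×10⁻⁴ × 0.21 = 0.02311995 m
Δh = 0.05852 + 0.07225 + 0.055272 + 0.02311995 = 0.20916195 m ≈ 21 cm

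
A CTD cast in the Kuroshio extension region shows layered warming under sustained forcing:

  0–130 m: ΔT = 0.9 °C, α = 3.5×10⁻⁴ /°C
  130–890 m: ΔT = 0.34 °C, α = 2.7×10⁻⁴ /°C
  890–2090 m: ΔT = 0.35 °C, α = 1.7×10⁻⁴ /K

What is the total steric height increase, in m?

3.5×10⁻⁴ × 130 × 0.9 = 0.04095 m
Layer 2: 760 × 2.7×10⁻⁴ × 0.34 = 0.069768 m
890–2090 m: 1200 × 0.35 × 1.7×10⁻⁴ = 0.07140 m
Δh = 0.04095 + 0.069768 + 0.07140 = 0.182118 m

Δh = 0.182 m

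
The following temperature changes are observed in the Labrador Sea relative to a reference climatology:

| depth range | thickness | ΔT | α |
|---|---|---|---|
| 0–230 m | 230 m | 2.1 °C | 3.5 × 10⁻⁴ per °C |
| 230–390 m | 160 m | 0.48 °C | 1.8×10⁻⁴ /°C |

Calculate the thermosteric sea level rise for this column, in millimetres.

180 mm of thermosteric rise

0–230 m: 2.1 × 3.5×10⁻⁴ × 230 = 0.16905 m
230–390 m: 0.48 × 1.8×10⁻⁴ × 160 = 0.013824 m
Δh = 0.16905 + 0.013824 = 0.182874 m ≈ 180 mm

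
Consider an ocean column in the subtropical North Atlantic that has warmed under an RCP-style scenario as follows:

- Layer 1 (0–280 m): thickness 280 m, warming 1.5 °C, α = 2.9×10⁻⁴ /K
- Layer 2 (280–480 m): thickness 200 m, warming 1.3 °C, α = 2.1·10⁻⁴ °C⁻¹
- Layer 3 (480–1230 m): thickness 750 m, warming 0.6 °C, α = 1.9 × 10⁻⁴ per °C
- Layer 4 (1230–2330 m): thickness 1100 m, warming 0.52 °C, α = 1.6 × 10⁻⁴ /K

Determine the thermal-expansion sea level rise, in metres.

Layer 1: 1.5 × 2.9×10⁻⁴ × 280 = 0.12180 m
280–480 m: 2.1×10⁻⁴ × 1.3 × 200 = 0.05460 m
480–1230 m: 1.9×10⁻⁴ × 0.6 × 750 = 0.08550 m
Layer 4: 0.52 × 1.6×10⁻⁴ × 1100 = 0.09152 m
Δh = 0.12180 + 0.05460 + 0.08550 + 0.09152 = 0.35342 m

0.353 m of thermosteric rise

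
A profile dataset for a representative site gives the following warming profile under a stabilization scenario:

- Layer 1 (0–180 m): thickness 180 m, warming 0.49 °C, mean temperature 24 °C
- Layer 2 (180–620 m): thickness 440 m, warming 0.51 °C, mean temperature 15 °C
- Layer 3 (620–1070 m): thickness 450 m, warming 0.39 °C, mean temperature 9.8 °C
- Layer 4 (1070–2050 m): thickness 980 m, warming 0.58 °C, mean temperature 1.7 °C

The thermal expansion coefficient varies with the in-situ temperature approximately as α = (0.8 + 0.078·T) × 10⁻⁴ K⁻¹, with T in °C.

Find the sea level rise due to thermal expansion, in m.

0.148 m of thermosteric rise

Layer 1: α = (0.8 + 0.078×24)×10⁻⁴ = 2.672×10⁻⁴ K⁻¹
Layer 2: α = (0.8 + 0.078×15)×10⁻⁴ = 1.97×10⁻⁴ K⁻¹
Layer 3: α = (0.8 + 0.078×9.8)×10⁻⁴ = 1.5644×10⁻⁴ K⁻¹
Layer 4: α = (0.8 + 0.078×1.7)×10⁻⁴ = 0.9326×10⁻⁴ K⁻¹
0–180 m: 0.49 × 180 × 2.672×10⁻⁴ = 0.02356704 m
Layer 2: 1.97×10⁻⁴ × 440 × 0.51 = 0.0442068 m
0.39 × 450 × 1.5644×10⁻⁴ = 0.02745522 m
1070–2050 m: 0.58 × 0.9326×10⁻⁴ × 980 = 0.053008984 m
Δh = 0.02356704 + 0.0442068 + 0.02745522 + 0.053008984 = 0.148238044 m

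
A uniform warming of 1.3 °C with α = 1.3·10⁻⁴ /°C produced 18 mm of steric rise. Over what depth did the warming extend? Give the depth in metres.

about 110 m

H = Δh/(αΔT) = 0.018 / (1.3×10⁻⁴ × 1.3) ≈ 106.5 m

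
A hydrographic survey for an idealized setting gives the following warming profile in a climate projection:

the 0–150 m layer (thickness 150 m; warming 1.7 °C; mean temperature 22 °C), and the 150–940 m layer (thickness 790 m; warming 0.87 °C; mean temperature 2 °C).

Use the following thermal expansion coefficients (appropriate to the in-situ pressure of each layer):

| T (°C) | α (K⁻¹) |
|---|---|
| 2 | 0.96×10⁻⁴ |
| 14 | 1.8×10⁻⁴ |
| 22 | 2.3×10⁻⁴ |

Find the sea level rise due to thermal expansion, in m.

Layer 1 at 22 °C → α = 2.3×10⁻⁴ K⁻¹
Layer 2 at 2 °C → α = 0.96×10⁻⁴ K⁻¹
1.7 × 150 × 2.3×10⁻⁴ = 0.05865 m
150–940 m: 0.87 × 0.96×10⁻⁴ × 790 = 0.0659808 m
Δh = 0.05865 + 0.0659808 = 0.1246308 m ≈ 0.125 m

Δh = 0.125 m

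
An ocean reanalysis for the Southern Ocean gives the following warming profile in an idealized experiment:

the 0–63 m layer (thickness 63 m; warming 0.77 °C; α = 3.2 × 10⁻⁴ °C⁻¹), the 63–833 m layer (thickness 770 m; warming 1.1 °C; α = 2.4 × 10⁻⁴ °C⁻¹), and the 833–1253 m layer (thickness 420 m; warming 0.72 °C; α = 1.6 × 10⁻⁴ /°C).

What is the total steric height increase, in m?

0.267 m of thermosteric rise

Layer 1: 63 × 3.2×10⁻⁴ × 0.77 = 0.0155232 m
63–833 m: 1.1 × 770 × 2.4×10⁻⁴ = 0.20328 m
Layer 3: 1.6×10⁻⁴ × 420 × 0.72 = 0.048384 m
Δh = 0.0155232 + 0.20328 + 0.048384 = 0.2671872 m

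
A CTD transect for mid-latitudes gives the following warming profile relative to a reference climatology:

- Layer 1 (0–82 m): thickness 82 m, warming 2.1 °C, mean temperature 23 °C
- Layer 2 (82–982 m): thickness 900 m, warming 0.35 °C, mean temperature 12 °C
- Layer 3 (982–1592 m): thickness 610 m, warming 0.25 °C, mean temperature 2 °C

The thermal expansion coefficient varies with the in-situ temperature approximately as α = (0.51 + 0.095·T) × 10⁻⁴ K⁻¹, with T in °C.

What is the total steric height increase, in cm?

Layer 1: α = (0.51 + 0.095×23)×10⁻⁴ = 2.695×10⁻⁴ K⁻¹
Layer 2: α = (0.51 + 0.095×12)×10⁻⁴ = 1.65×10⁻⁴ K⁻¹
Layer 3: α = (0.51 + 0.095×2)×10⁻⁴ = 0.7×10⁻⁴ K⁻¹
82 × 2.695×10⁻⁴ × 2.1 = 0.0464079 m
1.65×10⁻⁴ × 900 × 0.35 = 0.051975 m
Layer 3: 0.25 × 610 × 0.7×10⁻⁴ = 0.010675 m
Δh = 0.0464079 + 0.051975 + 0.010675 = 0.1090579 m

Δh = 10.9 cm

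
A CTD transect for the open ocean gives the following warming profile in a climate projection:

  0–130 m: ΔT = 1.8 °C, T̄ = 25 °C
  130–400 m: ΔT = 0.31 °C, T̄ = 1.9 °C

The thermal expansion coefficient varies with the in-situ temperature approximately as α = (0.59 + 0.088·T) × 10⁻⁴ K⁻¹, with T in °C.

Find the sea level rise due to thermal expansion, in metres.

Layer 1: α = (0.59 + 0.088×25)×10⁻⁴ = 2.79×10⁻⁴ K⁻¹
Layer 2: α = (0.59 + 0.088×1.9)×10⁻⁴ = 0.7572×10⁻⁴ K⁻¹
2.79×10⁻⁴ × 1.8 × 130 = 0.065286 m
130–400 m: 0.7572×10⁻⁴ × 270 × 0.31 = 0.006337764 m
Δh = 0.065286 + 0.006337764 = 0.071623764 m ≈ 0.0716 m

Δh = 0.0716 m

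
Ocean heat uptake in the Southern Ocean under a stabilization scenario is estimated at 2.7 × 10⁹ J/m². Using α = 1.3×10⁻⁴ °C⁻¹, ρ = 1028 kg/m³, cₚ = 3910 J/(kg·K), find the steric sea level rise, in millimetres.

87.3 mm

Δh = αQ/(ρcₚ) = 1.3×10⁻⁴ × 2.7×10⁹ / (1028 × 3910) ≈ 0.087325 m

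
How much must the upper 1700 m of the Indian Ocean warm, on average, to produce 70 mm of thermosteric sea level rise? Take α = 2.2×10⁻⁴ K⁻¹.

ΔT = Δh/(αH) = 0.07 / (2.2×10⁻⁴ × 1700) ≈ 0.1872 K

ΔT ≈ 0.19 K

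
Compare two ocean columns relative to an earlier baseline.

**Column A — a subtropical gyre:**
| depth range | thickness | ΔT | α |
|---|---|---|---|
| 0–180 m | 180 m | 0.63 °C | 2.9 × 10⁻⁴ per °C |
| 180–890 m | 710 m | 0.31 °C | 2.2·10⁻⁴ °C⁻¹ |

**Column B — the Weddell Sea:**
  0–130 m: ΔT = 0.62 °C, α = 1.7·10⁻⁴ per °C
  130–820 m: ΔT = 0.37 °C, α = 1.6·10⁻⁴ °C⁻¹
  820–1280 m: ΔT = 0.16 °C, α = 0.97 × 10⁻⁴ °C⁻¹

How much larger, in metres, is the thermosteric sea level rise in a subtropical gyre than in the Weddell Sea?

A 0–180 m: 180 × 0.63 × 2.9×10⁻⁴ = 0.032886 m
A 710 × 0.31 × 2.2×10⁻⁴ = 0.048422 m
A total: 0.081308 m
B Layer 1: 1.7×10⁻⁴ × 0.62 × 130 = 0.013702 m
B 1.6×10⁻⁴ × 690 × 0.37 = 0.040848 m
B 0.16 × 460 × 0.97×10⁻⁴ = 0.0071392 m
B total: 0.0616892 m
Difference: 0.081308 − 0.0616892 = 0.0196188 m

0.0196 m larger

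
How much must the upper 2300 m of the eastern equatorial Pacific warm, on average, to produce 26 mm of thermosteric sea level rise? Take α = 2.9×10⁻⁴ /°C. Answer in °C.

about 0.0390 °C

ΔT = Δh/(αH) = 0.026 / (2.9×10⁻⁴ × 2300) ≈ 0.03898 °C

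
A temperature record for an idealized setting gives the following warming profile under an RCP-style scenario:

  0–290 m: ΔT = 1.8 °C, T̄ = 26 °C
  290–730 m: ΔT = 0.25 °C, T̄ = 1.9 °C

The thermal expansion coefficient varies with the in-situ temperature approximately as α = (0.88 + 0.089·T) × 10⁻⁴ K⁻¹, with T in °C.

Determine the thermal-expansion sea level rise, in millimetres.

178 mm

Layer 1: α = (0.88 + 0.089×26)×10⁻⁴ = 3.194×10⁻⁴ K⁻¹
Layer 2: α = (0.88 + 0.089×1.9)×10⁻⁴ = 1.0491×10⁻⁴ K⁻¹
Layer 1: 290 × 1.8 × 3.194×10⁻⁴ = 0.1667268 m
1.0491×10⁻⁴ × 440 × 0.25 = 0.0115401 m
Δh = 0.1667268 + 0.0115401 = 0.1782669 m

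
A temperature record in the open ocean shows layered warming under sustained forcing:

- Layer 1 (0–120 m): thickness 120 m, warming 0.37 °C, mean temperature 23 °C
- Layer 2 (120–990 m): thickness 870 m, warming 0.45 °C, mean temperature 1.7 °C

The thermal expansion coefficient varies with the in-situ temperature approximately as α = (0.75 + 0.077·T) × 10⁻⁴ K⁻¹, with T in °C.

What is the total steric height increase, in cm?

Δh = 4.57 cm

Layer 1: α = (0.75 + 0.077×23)×10⁻⁴ = 2.521×10⁻⁴ K⁻¹
Layer 2: α = (0.75 + 0.077×1.7)×10⁻⁴ = 0.8809×10⁻⁴ K⁻¹
120 × 2.521×10⁻⁴ × 0.37 = 0.01119324 m
Layer 2: 0.8809×10⁻⁴ × 0.45 × 870 = 0.034487235 m
Δh = 0.01119324 + 0.034487235 = 0.045680475 m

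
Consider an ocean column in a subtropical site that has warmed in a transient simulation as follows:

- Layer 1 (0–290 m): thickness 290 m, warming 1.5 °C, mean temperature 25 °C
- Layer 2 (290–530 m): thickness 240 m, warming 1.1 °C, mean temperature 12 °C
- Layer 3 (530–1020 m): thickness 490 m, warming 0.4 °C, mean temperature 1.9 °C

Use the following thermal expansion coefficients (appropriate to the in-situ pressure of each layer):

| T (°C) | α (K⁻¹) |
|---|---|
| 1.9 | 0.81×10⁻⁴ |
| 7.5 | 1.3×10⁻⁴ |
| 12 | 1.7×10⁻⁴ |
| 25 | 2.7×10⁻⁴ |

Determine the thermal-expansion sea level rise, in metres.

Δh = 0.178 m

Layer 1 at 25 °C → α = 2.7×10⁻⁴ K⁻¹
Layer 2 at 12 °C → α = 1.7×10⁻⁴ K⁻¹
Layer 3 at 1.9 °C → α = 0.81×10⁻⁴ K⁻¹
0–290 m: 1.5 × 290 × 2.7×10⁻⁴ = 0.11745 m
240 × 1.1 × 1.7×10⁻⁴ = 0.04488 m
0.81×10⁻⁴ × 490 × 0.4 = 0.015876 m
Δh = 0.11745 + 0.04488 + 0.015876 = 0.178206 m ≈ 0.178 m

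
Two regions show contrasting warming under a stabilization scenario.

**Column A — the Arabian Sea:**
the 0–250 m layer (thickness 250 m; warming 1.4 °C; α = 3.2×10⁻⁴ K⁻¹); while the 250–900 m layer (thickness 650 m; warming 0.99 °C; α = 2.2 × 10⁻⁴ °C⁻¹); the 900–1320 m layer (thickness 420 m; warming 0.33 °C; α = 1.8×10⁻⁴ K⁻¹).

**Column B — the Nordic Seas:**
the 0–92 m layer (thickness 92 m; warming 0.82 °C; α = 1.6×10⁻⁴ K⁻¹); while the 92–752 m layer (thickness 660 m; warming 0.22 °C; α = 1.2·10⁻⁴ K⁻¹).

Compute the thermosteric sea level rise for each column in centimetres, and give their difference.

A 1.4 × 3.2×10⁻⁴ × 250 = 0.11200 m
A Layer 2: 0.99 × 650 × 2.2×10⁻⁴ = 0.14157 m
A 900–1320 m: 0.33 × 420 × 1.8×10⁻⁴ = 0.024948 m
A total: 0.278518 m
B 92 × 0.82 × 1.6×10⁻⁴ = 0.0120704 m
B 1.2×10⁻⁴ × 660 × 0.22 = 0.017424 m
B total: 0.0294944 m
Difference: 0.278518 − 0.0294944 = 0.2490236 m

Δh_A ≈ 28 cm, Δh_B ≈ 2.9 cm; difference ≈ 25 cm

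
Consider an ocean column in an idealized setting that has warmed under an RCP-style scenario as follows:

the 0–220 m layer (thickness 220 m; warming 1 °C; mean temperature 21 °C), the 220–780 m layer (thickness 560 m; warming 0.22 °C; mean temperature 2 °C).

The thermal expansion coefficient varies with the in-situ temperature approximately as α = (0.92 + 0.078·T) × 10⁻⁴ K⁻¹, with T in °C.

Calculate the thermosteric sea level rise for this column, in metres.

0.0695 m

Layer 1: α = (0.92 + 0.078×21)×10⁻⁴ = 2.558×10⁻⁴ K⁻¹
Layer 2: α = (0.92 + 0.078×2)×10⁻⁴ = 1.076×10⁻⁴ K⁻¹
1 × 220 × 2.558×10⁻⁴ = 0.056276 m
220–780 m: 560 × 0.22 × 1.076×10⁻⁴ = 0.01325632 m
Δh = 0.056276 + 0.01325632 = 0.06953232 m ≈ 0.0695 m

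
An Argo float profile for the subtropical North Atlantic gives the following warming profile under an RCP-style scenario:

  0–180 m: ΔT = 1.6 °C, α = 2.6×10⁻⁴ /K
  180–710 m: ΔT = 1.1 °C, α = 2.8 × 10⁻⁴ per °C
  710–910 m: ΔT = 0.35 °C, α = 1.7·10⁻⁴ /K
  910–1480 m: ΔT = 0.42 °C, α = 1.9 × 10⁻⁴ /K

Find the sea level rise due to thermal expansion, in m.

Δh ≈ 0.30 m

1.6 × 2.6×10⁻⁴ × 180 = 0.07488 m
1.1 × 2.8×10⁻⁴ × 530 = 0.16324 m
0.35 × 1.7×10⁻⁴ × 200 = 0.01190 m
910–1480 m: 570 × 0.42 × 1.9×10⁻⁴ = 0.045486 m
Δh = 0.07488 + 0.16324 + 0.01190 + 0.045486 = 0.295506 m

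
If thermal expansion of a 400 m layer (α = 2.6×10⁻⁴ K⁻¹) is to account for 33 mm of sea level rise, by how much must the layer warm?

0.317 °C

ΔT = Δh/(αH) = 0.033 / (2.6×10⁻⁴ × 400) ≈ 0.3173 °C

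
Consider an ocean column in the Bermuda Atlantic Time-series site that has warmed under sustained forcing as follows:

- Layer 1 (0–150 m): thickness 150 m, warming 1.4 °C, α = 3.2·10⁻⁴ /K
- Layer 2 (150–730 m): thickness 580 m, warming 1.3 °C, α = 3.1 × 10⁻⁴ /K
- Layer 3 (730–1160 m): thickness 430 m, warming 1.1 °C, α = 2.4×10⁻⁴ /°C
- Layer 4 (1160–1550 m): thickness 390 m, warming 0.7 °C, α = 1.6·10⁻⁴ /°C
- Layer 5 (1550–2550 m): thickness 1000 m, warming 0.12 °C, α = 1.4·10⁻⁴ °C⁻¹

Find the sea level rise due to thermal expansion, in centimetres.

Δh ≈ 47.5 cm

1.4 × 150 × 3.2×10⁻⁴ = 0.06720 m
150–730 m: 3.1×10⁻⁴ × 580 × 1.3 = 0.23374 m
Layer 3: 430 × 2.4×10⁻⁴ × 1.1 = 0.11352 m
Layer 4: 1.6×10⁻⁴ × 0.7 × 390 = 0.04368 m
1550–2550 m: 1000 × 1.4×10⁻⁴ × 0.12 = 0.01680 m
Δh = 0.06720 + 0.23374 + 0.11352 + 0.04368 + 0.01680 = 0.47494 m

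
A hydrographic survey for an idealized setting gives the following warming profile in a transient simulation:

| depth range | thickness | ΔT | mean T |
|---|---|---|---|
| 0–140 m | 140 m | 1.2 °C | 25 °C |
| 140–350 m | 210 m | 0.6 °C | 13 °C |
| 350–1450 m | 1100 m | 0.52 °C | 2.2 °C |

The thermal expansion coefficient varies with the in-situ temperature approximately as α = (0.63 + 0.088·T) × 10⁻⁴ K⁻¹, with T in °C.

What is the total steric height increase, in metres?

Layer 1: α = (0.63 + 0.088×25)×10⁻⁴ = 2.83×10⁻⁴ K⁻¹
Layer 2: α = (0.63 + 0.088×13)×10⁻⁴ = 1.774×10⁻⁴ K⁻¹
Layer 3: α = (0.63 + 0.088×2.2)×10⁻⁴ = 0.8236×10⁻⁴ K⁻¹
1.2 × 140 × 2.83×10⁻⁴ = 0.047544 m
Layer 2: 210 × 1.774×10⁻⁴ × 0.6 = 0.0223524 m
0.8236×10⁻⁴ × 1100 × 0.52 = 0.04710992 m
Δh = 0.047544 + 0.0223524 + 0.04710992 = 0.11700632 m ≈ 0.117 m

Δh = 0.117 m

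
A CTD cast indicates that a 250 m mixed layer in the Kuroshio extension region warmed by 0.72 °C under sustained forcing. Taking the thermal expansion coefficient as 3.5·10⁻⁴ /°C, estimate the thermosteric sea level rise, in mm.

Δh = αΔT·H = 3.5×10⁻⁴ × 0.72 × 250 = 0.06300 m

Δh = 63.0 mm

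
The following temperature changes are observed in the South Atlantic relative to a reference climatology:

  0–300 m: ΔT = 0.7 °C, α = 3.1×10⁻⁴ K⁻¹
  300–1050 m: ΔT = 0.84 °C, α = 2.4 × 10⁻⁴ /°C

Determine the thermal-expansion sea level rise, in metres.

about 0.216 m

Layer 1: 0.7 × 300 × 3.1×10⁻⁴ = 0.06510 m
750 × 2.4×10⁻⁴ × 0.84 = 0.15120 m
Δh = 0.06510 + 0.15120 = 0.21630 m ≈ 0.216 m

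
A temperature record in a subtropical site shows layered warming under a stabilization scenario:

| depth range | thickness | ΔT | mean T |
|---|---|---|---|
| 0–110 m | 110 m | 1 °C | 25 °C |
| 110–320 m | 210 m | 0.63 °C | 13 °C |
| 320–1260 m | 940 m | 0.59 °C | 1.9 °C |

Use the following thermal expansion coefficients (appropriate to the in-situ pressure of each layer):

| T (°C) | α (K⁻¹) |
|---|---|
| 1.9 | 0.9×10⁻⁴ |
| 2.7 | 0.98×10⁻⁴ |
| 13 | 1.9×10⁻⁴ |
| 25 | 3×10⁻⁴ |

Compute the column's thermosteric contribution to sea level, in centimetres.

Δh = 10.8 cm

Layer 1 at 25 °C → α = 3×10⁻⁴ K⁻¹
Layer 2 at 13 °C → α = 1.9×10⁻⁴ K⁻¹
Layer 3 at 1.9 °C → α = 0.9×10⁻⁴ K⁻¹
3×10⁻⁴ × 110 × 1 = 0.03300 m
Layer 2: 210 × 0.63 × 1.9×10⁻⁴ = 0.025137 m
Layer 3: 0.9×10⁻⁴ × 0.59 × 940 = 0.049914 m
Δh = 0.03300 + 0.025137 + 0.049914 = 0.108051 m ≈ 10.8 cm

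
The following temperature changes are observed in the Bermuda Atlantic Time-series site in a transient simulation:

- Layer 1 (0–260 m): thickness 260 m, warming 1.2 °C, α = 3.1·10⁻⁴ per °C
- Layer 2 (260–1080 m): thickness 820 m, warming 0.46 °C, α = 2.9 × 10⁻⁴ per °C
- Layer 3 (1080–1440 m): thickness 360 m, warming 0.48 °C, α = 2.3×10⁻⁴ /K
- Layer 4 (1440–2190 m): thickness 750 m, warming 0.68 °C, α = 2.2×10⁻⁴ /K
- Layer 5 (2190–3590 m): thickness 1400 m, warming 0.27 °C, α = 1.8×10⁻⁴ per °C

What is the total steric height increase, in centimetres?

Δh ≈ 42.6 cm

0–260 m: 1.2 × 260 × 3.1×10⁻⁴ = 0.09672 m
260–1080 m: 0.46 × 2.9×10⁻⁴ × 820 = 0.109388 m
Layer 3: 2.3×10⁻⁴ × 360 × 0.48 = 0.039744 m
Layer 4: 750 × 2.2×10⁻⁴ × 0.68 = 0.11220 m
2190–3590 m: 1.8×10⁻⁴ × 1400 × 0.27 = 0.06804 m
Δh = 0.09672 + 0.109388 + 0.039744 + 0.11220 + 0.06804 = 0.426092 m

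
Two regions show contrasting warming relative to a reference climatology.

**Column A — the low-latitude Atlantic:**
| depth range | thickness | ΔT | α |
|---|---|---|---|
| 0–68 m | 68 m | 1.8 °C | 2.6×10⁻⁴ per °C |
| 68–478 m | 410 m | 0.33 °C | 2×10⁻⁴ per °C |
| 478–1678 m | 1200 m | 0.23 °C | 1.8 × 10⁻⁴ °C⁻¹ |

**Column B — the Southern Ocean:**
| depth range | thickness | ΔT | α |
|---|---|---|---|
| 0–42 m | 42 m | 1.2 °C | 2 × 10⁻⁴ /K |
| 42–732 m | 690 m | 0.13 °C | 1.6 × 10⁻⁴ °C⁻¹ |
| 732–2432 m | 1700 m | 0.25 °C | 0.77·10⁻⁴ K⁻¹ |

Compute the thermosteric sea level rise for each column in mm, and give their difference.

A Layer 1: 68 × 2.6×10⁻⁴ × 1.8 = 0.031824 m
A 68–478 m: 410 × 0.33 × 2×10⁻⁴ = 0.02706 m
A Layer 3: 0.23 × 1.8×10⁻⁴ × 1200 = 0.04968 m
A total: 0.108564 m
B 0–42 m: 2×10⁻⁴ × 42 × 1.2 = 0.01008 m
B Layer 2: 0.13 × 1.6×10⁻⁴ × 690 = 0.014352 m
B Layer 3: 0.77×10⁻⁴ × 0.25 × 1700 = 0.032725 m
B total: 0.057157 m
Difference: 0.108564 − 0.057157 = 0.051407 m

A: 110 mm; B: 57 mm; difference 51 mm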